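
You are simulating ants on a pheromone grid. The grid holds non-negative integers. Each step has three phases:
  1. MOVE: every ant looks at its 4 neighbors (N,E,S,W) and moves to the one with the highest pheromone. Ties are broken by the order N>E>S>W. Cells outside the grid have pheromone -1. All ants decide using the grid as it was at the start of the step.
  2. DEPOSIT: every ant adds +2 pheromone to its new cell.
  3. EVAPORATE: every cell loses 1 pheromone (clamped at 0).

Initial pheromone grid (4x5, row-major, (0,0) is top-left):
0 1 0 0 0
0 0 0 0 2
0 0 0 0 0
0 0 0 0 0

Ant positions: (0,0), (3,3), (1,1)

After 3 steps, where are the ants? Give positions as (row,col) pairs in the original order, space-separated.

Step 1: ant0:(0,0)->E->(0,1) | ant1:(3,3)->N->(2,3) | ant2:(1,1)->N->(0,1)
  grid max=4 at (0,1)
Step 2: ant0:(0,1)->E->(0,2) | ant1:(2,3)->N->(1,3) | ant2:(0,1)->E->(0,2)
  grid max=3 at (0,1)
Step 3: ant0:(0,2)->W->(0,1) | ant1:(1,3)->N->(0,3) | ant2:(0,2)->W->(0,1)
  grid max=6 at (0,1)

(0,1) (0,3) (0,1)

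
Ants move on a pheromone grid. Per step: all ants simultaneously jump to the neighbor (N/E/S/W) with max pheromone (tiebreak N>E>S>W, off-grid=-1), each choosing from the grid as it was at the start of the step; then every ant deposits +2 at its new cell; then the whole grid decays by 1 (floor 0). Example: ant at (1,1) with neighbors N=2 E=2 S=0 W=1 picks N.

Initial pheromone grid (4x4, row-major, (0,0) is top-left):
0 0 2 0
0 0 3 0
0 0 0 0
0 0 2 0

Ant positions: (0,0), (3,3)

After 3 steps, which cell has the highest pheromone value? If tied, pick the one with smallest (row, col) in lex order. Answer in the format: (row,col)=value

Step 1: ant0:(0,0)->E->(0,1) | ant1:(3,3)->W->(3,2)
  grid max=3 at (3,2)
Step 2: ant0:(0,1)->E->(0,2) | ant1:(3,2)->N->(2,2)
  grid max=2 at (0,2)
Step 3: ant0:(0,2)->S->(1,2) | ant1:(2,2)->S->(3,2)
  grid max=3 at (3,2)
Final grid:
  0 0 1 0
  0 0 2 0
  0 0 0 0
  0 0 3 0
Max pheromone 3 at (3,2)

Answer: (3,2)=3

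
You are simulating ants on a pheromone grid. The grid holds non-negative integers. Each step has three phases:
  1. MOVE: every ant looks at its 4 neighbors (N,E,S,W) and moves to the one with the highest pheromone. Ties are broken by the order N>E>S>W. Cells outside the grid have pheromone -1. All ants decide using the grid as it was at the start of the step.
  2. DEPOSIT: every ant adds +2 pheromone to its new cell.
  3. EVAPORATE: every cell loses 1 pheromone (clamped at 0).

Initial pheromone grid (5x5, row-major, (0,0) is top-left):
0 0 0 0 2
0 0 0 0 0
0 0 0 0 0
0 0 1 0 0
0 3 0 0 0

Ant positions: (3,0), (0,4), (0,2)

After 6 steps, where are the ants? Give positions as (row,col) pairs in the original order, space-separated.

Step 1: ant0:(3,0)->N->(2,0) | ant1:(0,4)->S->(1,4) | ant2:(0,2)->E->(0,3)
  grid max=2 at (4,1)
Step 2: ant0:(2,0)->N->(1,0) | ant1:(1,4)->N->(0,4) | ant2:(0,3)->E->(0,4)
  grid max=4 at (0,4)
Step 3: ant0:(1,0)->N->(0,0) | ant1:(0,4)->S->(1,4) | ant2:(0,4)->S->(1,4)
  grid max=3 at (0,4)
Step 4: ant0:(0,0)->E->(0,1) | ant1:(1,4)->N->(0,4) | ant2:(1,4)->N->(0,4)
  grid max=6 at (0,4)
Step 5: ant0:(0,1)->E->(0,2) | ant1:(0,4)->S->(1,4) | ant2:(0,4)->S->(1,4)
  grid max=5 at (0,4)
Step 6: ant0:(0,2)->E->(0,3) | ant1:(1,4)->N->(0,4) | ant2:(1,4)->N->(0,4)
  grid max=8 at (0,4)

(0,3) (0,4) (0,4)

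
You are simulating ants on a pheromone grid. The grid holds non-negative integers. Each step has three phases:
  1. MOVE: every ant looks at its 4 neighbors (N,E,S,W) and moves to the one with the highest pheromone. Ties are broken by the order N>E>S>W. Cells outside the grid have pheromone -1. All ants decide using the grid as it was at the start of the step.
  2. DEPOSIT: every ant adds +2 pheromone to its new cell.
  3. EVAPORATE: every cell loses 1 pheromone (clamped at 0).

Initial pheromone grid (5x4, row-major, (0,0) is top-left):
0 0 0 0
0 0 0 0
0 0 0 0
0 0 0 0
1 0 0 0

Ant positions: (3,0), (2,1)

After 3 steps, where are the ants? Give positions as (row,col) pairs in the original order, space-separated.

Step 1: ant0:(3,0)->S->(4,0) | ant1:(2,1)->N->(1,1)
  grid max=2 at (4,0)
Step 2: ant0:(4,0)->N->(3,0) | ant1:(1,1)->N->(0,1)
  grid max=1 at (0,1)
Step 3: ant0:(3,0)->S->(4,0) | ant1:(0,1)->E->(0,2)
  grid max=2 at (4,0)

(4,0) (0,2)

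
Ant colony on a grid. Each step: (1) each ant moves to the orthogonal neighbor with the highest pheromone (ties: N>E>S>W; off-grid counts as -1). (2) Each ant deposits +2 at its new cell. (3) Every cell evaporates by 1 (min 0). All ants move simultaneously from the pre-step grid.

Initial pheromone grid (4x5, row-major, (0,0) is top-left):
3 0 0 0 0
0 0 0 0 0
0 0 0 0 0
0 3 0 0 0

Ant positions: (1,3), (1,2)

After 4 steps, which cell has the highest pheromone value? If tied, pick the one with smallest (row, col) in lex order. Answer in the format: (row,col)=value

Answer: (0,2)=4

Derivation:
Step 1: ant0:(1,3)->N->(0,3) | ant1:(1,2)->N->(0,2)
  grid max=2 at (0,0)
Step 2: ant0:(0,3)->W->(0,2) | ant1:(0,2)->E->(0,3)
  grid max=2 at (0,2)
Step 3: ant0:(0,2)->E->(0,3) | ant1:(0,3)->W->(0,2)
  grid max=3 at (0,2)
Step 4: ant0:(0,3)->W->(0,2) | ant1:(0,2)->E->(0,3)
  grid max=4 at (0,2)
Final grid:
  0 0 4 4 0
  0 0 0 0 0
  0 0 0 0 0
  0 0 0 0 0
Max pheromone 4 at (0,2)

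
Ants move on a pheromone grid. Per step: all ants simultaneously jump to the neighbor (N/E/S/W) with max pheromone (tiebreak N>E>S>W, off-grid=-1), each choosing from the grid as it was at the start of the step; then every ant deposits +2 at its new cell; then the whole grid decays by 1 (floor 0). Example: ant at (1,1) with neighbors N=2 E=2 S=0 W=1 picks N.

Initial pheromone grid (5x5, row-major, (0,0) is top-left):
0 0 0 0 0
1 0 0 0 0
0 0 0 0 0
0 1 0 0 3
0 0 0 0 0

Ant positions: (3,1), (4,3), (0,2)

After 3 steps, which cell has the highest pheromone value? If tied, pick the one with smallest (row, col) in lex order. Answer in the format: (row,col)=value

Answer: (3,4)=2

Derivation:
Step 1: ant0:(3,1)->N->(2,1) | ant1:(4,3)->N->(3,3) | ant2:(0,2)->E->(0,3)
  grid max=2 at (3,4)
Step 2: ant0:(2,1)->N->(1,1) | ant1:(3,3)->E->(3,4) | ant2:(0,3)->E->(0,4)
  grid max=3 at (3,4)
Step 3: ant0:(1,1)->N->(0,1) | ant1:(3,4)->N->(2,4) | ant2:(0,4)->S->(1,4)
  grid max=2 at (3,4)
Final grid:
  0 1 0 0 0
  0 0 0 0 1
  0 0 0 0 1
  0 0 0 0 2
  0 0 0 0 0
Max pheromone 2 at (3,4)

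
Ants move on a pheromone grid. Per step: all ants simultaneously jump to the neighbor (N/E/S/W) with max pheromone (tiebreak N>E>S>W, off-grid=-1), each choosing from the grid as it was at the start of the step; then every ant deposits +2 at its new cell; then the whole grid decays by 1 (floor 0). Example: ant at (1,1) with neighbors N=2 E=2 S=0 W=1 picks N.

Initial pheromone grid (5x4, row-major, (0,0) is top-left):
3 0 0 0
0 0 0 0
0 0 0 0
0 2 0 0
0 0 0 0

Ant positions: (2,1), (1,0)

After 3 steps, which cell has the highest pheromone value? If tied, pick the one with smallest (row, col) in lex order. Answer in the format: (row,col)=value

Answer: (0,0)=4

Derivation:
Step 1: ant0:(2,1)->S->(3,1) | ant1:(1,0)->N->(0,0)
  grid max=4 at (0,0)
Step 2: ant0:(3,1)->N->(2,1) | ant1:(0,0)->E->(0,1)
  grid max=3 at (0,0)
Step 3: ant0:(2,1)->S->(3,1) | ant1:(0,1)->W->(0,0)
  grid max=4 at (0,0)
Final grid:
  4 0 0 0
  0 0 0 0
  0 0 0 0
  0 3 0 0
  0 0 0 0
Max pheromone 4 at (0,0)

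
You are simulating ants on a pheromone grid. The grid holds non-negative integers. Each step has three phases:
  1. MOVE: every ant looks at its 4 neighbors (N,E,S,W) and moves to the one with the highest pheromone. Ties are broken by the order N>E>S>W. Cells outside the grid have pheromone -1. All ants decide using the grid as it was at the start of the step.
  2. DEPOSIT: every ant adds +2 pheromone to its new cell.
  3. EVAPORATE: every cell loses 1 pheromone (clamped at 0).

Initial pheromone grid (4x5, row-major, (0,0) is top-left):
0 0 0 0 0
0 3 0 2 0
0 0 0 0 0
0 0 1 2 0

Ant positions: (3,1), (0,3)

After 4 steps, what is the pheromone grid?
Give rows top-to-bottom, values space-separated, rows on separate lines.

After step 1: ants at (3,2),(1,3)
  0 0 0 0 0
  0 2 0 3 0
  0 0 0 0 0
  0 0 2 1 0
After step 2: ants at (3,3),(0,3)
  0 0 0 1 0
  0 1 0 2 0
  0 0 0 0 0
  0 0 1 2 0
After step 3: ants at (3,2),(1,3)
  0 0 0 0 0
  0 0 0 3 0
  0 0 0 0 0
  0 0 2 1 0
After step 4: ants at (3,3),(0,3)
  0 0 0 1 0
  0 0 0 2 0
  0 0 0 0 0
  0 0 1 2 0

0 0 0 1 0
0 0 0 2 0
0 0 0 0 0
0 0 1 2 0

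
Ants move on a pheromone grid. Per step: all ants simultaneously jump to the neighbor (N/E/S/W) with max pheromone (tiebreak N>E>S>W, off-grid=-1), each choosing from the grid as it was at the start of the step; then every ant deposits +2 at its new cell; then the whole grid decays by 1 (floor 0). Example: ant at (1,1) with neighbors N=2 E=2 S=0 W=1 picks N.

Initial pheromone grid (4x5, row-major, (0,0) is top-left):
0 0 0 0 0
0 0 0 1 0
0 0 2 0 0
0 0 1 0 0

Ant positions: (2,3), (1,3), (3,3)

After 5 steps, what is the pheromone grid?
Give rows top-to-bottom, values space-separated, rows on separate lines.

After step 1: ants at (2,2),(0,3),(3,2)
  0 0 0 1 0
  0 0 0 0 0
  0 0 3 0 0
  0 0 2 0 0
After step 2: ants at (3,2),(0,4),(2,2)
  0 0 0 0 1
  0 0 0 0 0
  0 0 4 0 0
  0 0 3 0 0
After step 3: ants at (2,2),(1,4),(3,2)
  0 0 0 0 0
  0 0 0 0 1
  0 0 5 0 0
  0 0 4 0 0
After step 4: ants at (3,2),(0,4),(2,2)
  0 0 0 0 1
  0 0 0 0 0
  0 0 6 0 0
  0 0 5 0 0
After step 5: ants at (2,2),(1,4),(3,2)
  0 0 0 0 0
  0 0 0 0 1
  0 0 7 0 0
  0 0 6 0 0

0 0 0 0 0
0 0 0 0 1
0 0 7 0 0
0 0 6 0 0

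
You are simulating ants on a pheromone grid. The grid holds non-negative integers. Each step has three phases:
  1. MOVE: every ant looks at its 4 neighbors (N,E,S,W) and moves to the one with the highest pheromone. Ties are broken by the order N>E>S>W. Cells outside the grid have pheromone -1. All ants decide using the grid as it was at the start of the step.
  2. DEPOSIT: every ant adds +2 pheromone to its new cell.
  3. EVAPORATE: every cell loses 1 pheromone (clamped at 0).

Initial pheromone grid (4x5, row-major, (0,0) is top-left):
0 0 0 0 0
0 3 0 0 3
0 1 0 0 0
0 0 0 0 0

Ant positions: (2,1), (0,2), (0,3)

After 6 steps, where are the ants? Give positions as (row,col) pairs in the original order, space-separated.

Step 1: ant0:(2,1)->N->(1,1) | ant1:(0,2)->E->(0,3) | ant2:(0,3)->E->(0,4)
  grid max=4 at (1,1)
Step 2: ant0:(1,1)->N->(0,1) | ant1:(0,3)->E->(0,4) | ant2:(0,4)->S->(1,4)
  grid max=3 at (1,1)
Step 3: ant0:(0,1)->S->(1,1) | ant1:(0,4)->S->(1,4) | ant2:(1,4)->N->(0,4)
  grid max=4 at (1,1)
Step 4: ant0:(1,1)->N->(0,1) | ant1:(1,4)->N->(0,4) | ant2:(0,4)->S->(1,4)
  grid max=5 at (1,4)
Step 5: ant0:(0,1)->S->(1,1) | ant1:(0,4)->S->(1,4) | ant2:(1,4)->N->(0,4)
  grid max=6 at (1,4)
Step 6: ant0:(1,1)->N->(0,1) | ant1:(1,4)->N->(0,4) | ant2:(0,4)->S->(1,4)
  grid max=7 at (1,4)

(0,1) (0,4) (1,4)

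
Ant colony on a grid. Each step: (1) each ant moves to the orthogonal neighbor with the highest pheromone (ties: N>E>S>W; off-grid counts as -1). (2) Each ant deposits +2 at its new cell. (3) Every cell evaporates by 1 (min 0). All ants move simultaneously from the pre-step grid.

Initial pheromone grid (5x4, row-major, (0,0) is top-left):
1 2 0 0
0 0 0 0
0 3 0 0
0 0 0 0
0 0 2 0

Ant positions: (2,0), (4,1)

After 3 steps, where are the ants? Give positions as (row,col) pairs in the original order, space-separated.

Step 1: ant0:(2,0)->E->(2,1) | ant1:(4,1)->E->(4,2)
  grid max=4 at (2,1)
Step 2: ant0:(2,1)->N->(1,1) | ant1:(4,2)->N->(3,2)
  grid max=3 at (2,1)
Step 3: ant0:(1,1)->S->(2,1) | ant1:(3,2)->S->(4,2)
  grid max=4 at (2,1)

(2,1) (4,2)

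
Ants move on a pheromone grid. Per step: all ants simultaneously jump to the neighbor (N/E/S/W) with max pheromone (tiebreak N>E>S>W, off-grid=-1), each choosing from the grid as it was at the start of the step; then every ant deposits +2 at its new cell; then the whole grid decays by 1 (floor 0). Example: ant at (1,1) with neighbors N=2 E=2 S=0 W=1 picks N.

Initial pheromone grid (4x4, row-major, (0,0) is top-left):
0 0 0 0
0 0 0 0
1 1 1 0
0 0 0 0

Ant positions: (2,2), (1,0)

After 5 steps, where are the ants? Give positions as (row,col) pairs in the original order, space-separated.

Step 1: ant0:(2,2)->W->(2,1) | ant1:(1,0)->S->(2,0)
  grid max=2 at (2,0)
Step 2: ant0:(2,1)->W->(2,0) | ant1:(2,0)->E->(2,1)
  grid max=3 at (2,0)
Step 3: ant0:(2,0)->E->(2,1) | ant1:(2,1)->W->(2,0)
  grid max=4 at (2,0)
Step 4: ant0:(2,1)->W->(2,0) | ant1:(2,0)->E->(2,1)
  grid max=5 at (2,0)
Step 5: ant0:(2,0)->E->(2,1) | ant1:(2,1)->W->(2,0)
  grid max=6 at (2,0)

(2,1) (2,0)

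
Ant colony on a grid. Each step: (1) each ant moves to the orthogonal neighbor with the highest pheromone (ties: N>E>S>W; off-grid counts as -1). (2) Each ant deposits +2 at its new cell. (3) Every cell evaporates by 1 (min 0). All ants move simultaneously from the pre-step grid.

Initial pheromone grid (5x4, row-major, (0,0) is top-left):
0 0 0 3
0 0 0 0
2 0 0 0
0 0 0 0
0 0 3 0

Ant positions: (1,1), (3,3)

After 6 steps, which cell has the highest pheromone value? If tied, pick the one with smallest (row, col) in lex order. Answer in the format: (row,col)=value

Step 1: ant0:(1,1)->N->(0,1) | ant1:(3,3)->N->(2,3)
  grid max=2 at (0,3)
Step 2: ant0:(0,1)->E->(0,2) | ant1:(2,3)->N->(1,3)
  grid max=1 at (0,2)
Step 3: ant0:(0,2)->E->(0,3) | ant1:(1,3)->N->(0,3)
  grid max=4 at (0,3)
Step 4: ant0:(0,3)->S->(1,3) | ant1:(0,3)->S->(1,3)
  grid max=3 at (0,3)
Step 5: ant0:(1,3)->N->(0,3) | ant1:(1,3)->N->(0,3)
  grid max=6 at (0,3)
Step 6: ant0:(0,3)->S->(1,3) | ant1:(0,3)->S->(1,3)
  grid max=5 at (0,3)
Final grid:
  0 0 0 5
  0 0 0 5
  0 0 0 0
  0 0 0 0
  0 0 0 0
Max pheromone 5 at (0,3)

Answer: (0,3)=5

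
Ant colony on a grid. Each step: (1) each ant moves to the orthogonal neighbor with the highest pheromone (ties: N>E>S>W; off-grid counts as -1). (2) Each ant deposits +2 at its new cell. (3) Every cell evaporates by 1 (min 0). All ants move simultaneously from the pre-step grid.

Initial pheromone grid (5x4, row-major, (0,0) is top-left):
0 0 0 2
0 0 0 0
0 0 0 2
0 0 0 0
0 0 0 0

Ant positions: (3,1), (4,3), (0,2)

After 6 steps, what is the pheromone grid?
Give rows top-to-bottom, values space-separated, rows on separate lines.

After step 1: ants at (2,1),(3,3),(0,3)
  0 0 0 3
  0 0 0 0
  0 1 0 1
  0 0 0 1
  0 0 0 0
After step 2: ants at (1,1),(2,3),(1,3)
  0 0 0 2
  0 1 0 1
  0 0 0 2
  0 0 0 0
  0 0 0 0
After step 3: ants at (0,1),(1,3),(0,3)
  0 1 0 3
  0 0 0 2
  0 0 0 1
  0 0 0 0
  0 0 0 0
After step 4: ants at (0,2),(0,3),(1,3)
  0 0 1 4
  0 0 0 3
  0 0 0 0
  0 0 0 0
  0 0 0 0
After step 5: ants at (0,3),(1,3),(0,3)
  0 0 0 7
  0 0 0 4
  0 0 0 0
  0 0 0 0
  0 0 0 0
After step 6: ants at (1,3),(0,3),(1,3)
  0 0 0 8
  0 0 0 7
  0 0 0 0
  0 0 0 0
  0 0 0 0

0 0 0 8
0 0 0 7
0 0 0 0
0 0 0 0
0 0 0 0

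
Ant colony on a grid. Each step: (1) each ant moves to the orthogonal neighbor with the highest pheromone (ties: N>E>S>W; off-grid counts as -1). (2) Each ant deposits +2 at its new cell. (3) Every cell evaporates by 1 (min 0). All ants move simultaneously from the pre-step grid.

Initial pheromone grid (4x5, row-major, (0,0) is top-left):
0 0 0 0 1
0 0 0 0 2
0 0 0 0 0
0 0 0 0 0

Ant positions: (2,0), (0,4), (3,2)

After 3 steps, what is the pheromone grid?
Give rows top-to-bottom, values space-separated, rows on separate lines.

After step 1: ants at (1,0),(1,4),(2,2)
  0 0 0 0 0
  1 0 0 0 3
  0 0 1 0 0
  0 0 0 0 0
After step 2: ants at (0,0),(0,4),(1,2)
  1 0 0 0 1
  0 0 1 0 2
  0 0 0 0 0
  0 0 0 0 0
After step 3: ants at (0,1),(1,4),(0,2)
  0 1 1 0 0
  0 0 0 0 3
  0 0 0 0 0
  0 0 0 0 0

0 1 1 0 0
0 0 0 0 3
0 0 0 0 0
0 0 0 0 0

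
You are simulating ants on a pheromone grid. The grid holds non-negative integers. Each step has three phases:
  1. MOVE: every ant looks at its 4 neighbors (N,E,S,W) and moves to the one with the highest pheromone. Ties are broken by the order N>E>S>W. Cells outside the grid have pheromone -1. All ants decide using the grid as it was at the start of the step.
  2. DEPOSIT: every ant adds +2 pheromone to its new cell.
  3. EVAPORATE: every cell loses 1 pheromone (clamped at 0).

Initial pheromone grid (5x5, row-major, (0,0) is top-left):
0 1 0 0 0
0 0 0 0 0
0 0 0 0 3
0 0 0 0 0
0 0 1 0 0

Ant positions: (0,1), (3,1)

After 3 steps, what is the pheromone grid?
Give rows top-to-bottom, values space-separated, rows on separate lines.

After step 1: ants at (0,2),(2,1)
  0 0 1 0 0
  0 0 0 0 0
  0 1 0 0 2
  0 0 0 0 0
  0 0 0 0 0
After step 2: ants at (0,3),(1,1)
  0 0 0 1 0
  0 1 0 0 0
  0 0 0 0 1
  0 0 0 0 0
  0 0 0 0 0
After step 3: ants at (0,4),(0,1)
  0 1 0 0 1
  0 0 0 0 0
  0 0 0 0 0
  0 0 0 0 0
  0 0 0 0 0

0 1 0 0 1
0 0 0 0 0
0 0 0 0 0
0 0 0 0 0
0 0 0 0 0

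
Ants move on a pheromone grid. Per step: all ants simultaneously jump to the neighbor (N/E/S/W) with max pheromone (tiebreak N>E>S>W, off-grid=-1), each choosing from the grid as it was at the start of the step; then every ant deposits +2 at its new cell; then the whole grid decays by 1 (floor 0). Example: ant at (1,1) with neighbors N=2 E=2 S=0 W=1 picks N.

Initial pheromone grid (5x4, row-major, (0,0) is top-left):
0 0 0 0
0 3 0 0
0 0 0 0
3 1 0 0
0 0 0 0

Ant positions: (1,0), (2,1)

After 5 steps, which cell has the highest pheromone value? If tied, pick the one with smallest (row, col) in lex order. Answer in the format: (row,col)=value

Answer: (1,1)=10

Derivation:
Step 1: ant0:(1,0)->E->(1,1) | ant1:(2,1)->N->(1,1)
  grid max=6 at (1,1)
Step 2: ant0:(1,1)->N->(0,1) | ant1:(1,1)->N->(0,1)
  grid max=5 at (1,1)
Step 3: ant0:(0,1)->S->(1,1) | ant1:(0,1)->S->(1,1)
  grid max=8 at (1,1)
Step 4: ant0:(1,1)->N->(0,1) | ant1:(1,1)->N->(0,1)
  grid max=7 at (1,1)
Step 5: ant0:(0,1)->S->(1,1) | ant1:(0,1)->S->(1,1)
  grid max=10 at (1,1)
Final grid:
  0 4 0 0
  0 10 0 0
  0 0 0 0
  0 0 0 0
  0 0 0 0
Max pheromone 10 at (1,1)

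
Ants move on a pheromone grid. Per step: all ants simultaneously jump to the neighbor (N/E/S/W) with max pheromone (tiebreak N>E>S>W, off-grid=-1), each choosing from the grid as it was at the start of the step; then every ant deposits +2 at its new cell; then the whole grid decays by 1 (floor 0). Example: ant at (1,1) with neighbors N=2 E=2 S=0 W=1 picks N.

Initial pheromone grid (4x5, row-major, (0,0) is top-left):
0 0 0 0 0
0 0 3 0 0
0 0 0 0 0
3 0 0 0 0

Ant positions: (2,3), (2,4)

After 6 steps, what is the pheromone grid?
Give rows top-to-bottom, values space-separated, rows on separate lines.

After step 1: ants at (1,3),(1,4)
  0 0 0 0 0
  0 0 2 1 1
  0 0 0 0 0
  2 0 0 0 0
After step 2: ants at (1,2),(1,3)
  0 0 0 0 0
  0 0 3 2 0
  0 0 0 0 0
  1 0 0 0 0
After step 3: ants at (1,3),(1,2)
  0 0 0 0 0
  0 0 4 3 0
  0 0 0 0 0
  0 0 0 0 0
After step 4: ants at (1,2),(1,3)
  0 0 0 0 0
  0 0 5 4 0
  0 0 0 0 0
  0 0 0 0 0
After step 5: ants at (1,3),(1,2)
  0 0 0 0 0
  0 0 6 5 0
  0 0 0 0 0
  0 0 0 0 0
After step 6: ants at (1,2),(1,3)
  0 0 0 0 0
  0 0 7 6 0
  0 0 0 0 0
  0 0 0 0 0

0 0 0 0 0
0 0 7 6 0
0 0 0 0 0
0 0 0 0 0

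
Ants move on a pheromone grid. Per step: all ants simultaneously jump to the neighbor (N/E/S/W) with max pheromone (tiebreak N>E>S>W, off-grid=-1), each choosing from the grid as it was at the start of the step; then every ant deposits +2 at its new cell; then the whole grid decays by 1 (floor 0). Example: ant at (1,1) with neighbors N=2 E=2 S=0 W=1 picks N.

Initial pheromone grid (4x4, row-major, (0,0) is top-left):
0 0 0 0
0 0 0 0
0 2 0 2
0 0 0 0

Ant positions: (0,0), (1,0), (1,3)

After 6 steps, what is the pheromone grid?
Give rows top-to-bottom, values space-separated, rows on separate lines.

After step 1: ants at (0,1),(0,0),(2,3)
  1 1 0 0
  0 0 0 0
  0 1 0 3
  0 0 0 0
After step 2: ants at (0,0),(0,1),(1,3)
  2 2 0 0
  0 0 0 1
  0 0 0 2
  0 0 0 0
After step 3: ants at (0,1),(0,0),(2,3)
  3 3 0 0
  0 0 0 0
  0 0 0 3
  0 0 0 0
After step 4: ants at (0,0),(0,1),(1,3)
  4 4 0 0
  0 0 0 1
  0 0 0 2
  0 0 0 0
After step 5: ants at (0,1),(0,0),(2,3)
  5 5 0 0
  0 0 0 0
  0 0 0 3
  0 0 0 0
After step 6: ants at (0,0),(0,1),(1,3)
  6 6 0 0
  0 0 0 1
  0 0 0 2
  0 0 0 0

6 6 0 0
0 0 0 1
0 0 0 2
0 0 0 0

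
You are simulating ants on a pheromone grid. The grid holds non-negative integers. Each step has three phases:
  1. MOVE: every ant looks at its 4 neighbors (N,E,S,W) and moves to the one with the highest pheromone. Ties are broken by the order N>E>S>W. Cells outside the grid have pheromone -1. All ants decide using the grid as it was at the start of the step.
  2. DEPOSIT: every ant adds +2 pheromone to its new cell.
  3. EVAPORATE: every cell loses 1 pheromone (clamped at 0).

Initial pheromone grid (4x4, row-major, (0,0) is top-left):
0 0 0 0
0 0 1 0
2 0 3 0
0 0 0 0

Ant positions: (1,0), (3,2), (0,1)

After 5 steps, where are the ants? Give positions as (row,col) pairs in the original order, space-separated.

Step 1: ant0:(1,0)->S->(2,0) | ant1:(3,2)->N->(2,2) | ant2:(0,1)->E->(0,2)
  grid max=4 at (2,2)
Step 2: ant0:(2,0)->N->(1,0) | ant1:(2,2)->N->(1,2) | ant2:(0,2)->E->(0,3)
  grid max=3 at (2,2)
Step 3: ant0:(1,0)->S->(2,0) | ant1:(1,2)->S->(2,2) | ant2:(0,3)->S->(1,3)
  grid max=4 at (2,2)
Step 4: ant0:(2,0)->N->(1,0) | ant1:(2,2)->N->(1,2) | ant2:(1,3)->N->(0,3)
  grid max=3 at (2,2)
Step 5: ant0:(1,0)->S->(2,0) | ant1:(1,2)->S->(2,2) | ant2:(0,3)->S->(1,3)
  grid max=4 at (2,2)

(2,0) (2,2) (1,3)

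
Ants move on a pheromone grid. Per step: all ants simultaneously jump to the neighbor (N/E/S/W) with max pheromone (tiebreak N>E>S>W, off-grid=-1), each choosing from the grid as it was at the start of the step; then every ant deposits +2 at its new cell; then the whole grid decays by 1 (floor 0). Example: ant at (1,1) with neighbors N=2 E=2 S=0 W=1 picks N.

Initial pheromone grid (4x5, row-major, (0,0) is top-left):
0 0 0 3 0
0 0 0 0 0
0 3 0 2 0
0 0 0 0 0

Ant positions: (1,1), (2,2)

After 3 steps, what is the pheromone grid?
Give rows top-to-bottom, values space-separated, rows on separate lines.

After step 1: ants at (2,1),(2,1)
  0 0 0 2 0
  0 0 0 0 0
  0 6 0 1 0
  0 0 0 0 0
After step 2: ants at (1,1),(1,1)
  0 0 0 1 0
  0 3 0 0 0
  0 5 0 0 0
  0 0 0 0 0
After step 3: ants at (2,1),(2,1)
  0 0 0 0 0
  0 2 0 0 0
  0 8 0 0 0
  0 0 0 0 0

0 0 0 0 0
0 2 0 0 0
0 8 0 0 0
0 0 0 0 0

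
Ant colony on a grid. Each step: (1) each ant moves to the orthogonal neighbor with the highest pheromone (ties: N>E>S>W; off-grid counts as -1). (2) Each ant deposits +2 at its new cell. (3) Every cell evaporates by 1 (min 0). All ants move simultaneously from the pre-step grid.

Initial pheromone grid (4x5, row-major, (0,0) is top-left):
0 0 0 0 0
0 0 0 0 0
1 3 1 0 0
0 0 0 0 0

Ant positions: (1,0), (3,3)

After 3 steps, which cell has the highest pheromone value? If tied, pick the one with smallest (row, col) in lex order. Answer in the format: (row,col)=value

Step 1: ant0:(1,0)->S->(2,0) | ant1:(3,3)->N->(2,3)
  grid max=2 at (2,0)
Step 2: ant0:(2,0)->E->(2,1) | ant1:(2,3)->N->(1,3)
  grid max=3 at (2,1)
Step 3: ant0:(2,1)->W->(2,0) | ant1:(1,3)->N->(0,3)
  grid max=2 at (2,0)
Final grid:
  0 0 0 1 0
  0 0 0 0 0
  2 2 0 0 0
  0 0 0 0 0
Max pheromone 2 at (2,0)

Answer: (2,0)=2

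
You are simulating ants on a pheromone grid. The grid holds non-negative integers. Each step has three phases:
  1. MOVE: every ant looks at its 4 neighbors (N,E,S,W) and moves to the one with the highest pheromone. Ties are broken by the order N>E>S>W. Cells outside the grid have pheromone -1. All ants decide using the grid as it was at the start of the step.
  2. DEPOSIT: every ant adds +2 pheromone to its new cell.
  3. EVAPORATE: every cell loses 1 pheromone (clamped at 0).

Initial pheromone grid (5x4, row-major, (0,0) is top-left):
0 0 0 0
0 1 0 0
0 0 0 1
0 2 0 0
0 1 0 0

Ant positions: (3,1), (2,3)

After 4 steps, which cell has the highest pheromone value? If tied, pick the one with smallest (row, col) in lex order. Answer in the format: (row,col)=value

Answer: (3,1)=2

Derivation:
Step 1: ant0:(3,1)->S->(4,1) | ant1:(2,3)->N->(1,3)
  grid max=2 at (4,1)
Step 2: ant0:(4,1)->N->(3,1) | ant1:(1,3)->N->(0,3)
  grid max=2 at (3,1)
Step 3: ant0:(3,1)->S->(4,1) | ant1:(0,3)->S->(1,3)
  grid max=2 at (4,1)
Step 4: ant0:(4,1)->N->(3,1) | ant1:(1,3)->N->(0,3)
  grid max=2 at (3,1)
Final grid:
  0 0 0 1
  0 0 0 0
  0 0 0 0
  0 2 0 0
  0 1 0 0
Max pheromone 2 at (3,1)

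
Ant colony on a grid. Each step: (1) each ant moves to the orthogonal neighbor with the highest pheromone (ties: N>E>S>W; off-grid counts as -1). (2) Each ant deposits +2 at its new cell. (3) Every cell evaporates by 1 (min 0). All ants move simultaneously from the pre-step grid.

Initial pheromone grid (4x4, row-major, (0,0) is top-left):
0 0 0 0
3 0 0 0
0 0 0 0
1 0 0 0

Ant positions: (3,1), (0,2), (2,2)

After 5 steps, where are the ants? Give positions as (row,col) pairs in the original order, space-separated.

Step 1: ant0:(3,1)->W->(3,0) | ant1:(0,2)->E->(0,3) | ant2:(2,2)->N->(1,2)
  grid max=2 at (1,0)
Step 2: ant0:(3,0)->N->(2,0) | ant1:(0,3)->S->(1,3) | ant2:(1,2)->N->(0,2)
  grid max=1 at (0,2)
Step 3: ant0:(2,0)->N->(1,0) | ant1:(1,3)->N->(0,3) | ant2:(0,2)->E->(0,3)
  grid max=3 at (0,3)
Step 4: ant0:(1,0)->N->(0,0) | ant1:(0,3)->S->(1,3) | ant2:(0,3)->S->(1,3)
  grid max=3 at (1,3)
Step 5: ant0:(0,0)->S->(1,0) | ant1:(1,3)->N->(0,3) | ant2:(1,3)->N->(0,3)
  grid max=5 at (0,3)

(1,0) (0,3) (0,3)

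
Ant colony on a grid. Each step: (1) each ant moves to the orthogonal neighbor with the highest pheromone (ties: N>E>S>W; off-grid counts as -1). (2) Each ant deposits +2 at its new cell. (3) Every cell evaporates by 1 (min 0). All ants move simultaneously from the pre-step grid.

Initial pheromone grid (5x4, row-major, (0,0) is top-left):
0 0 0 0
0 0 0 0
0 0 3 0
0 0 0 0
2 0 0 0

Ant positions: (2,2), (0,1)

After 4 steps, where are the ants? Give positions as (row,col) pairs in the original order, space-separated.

Step 1: ant0:(2,2)->N->(1,2) | ant1:(0,1)->E->(0,2)
  grid max=2 at (2,2)
Step 2: ant0:(1,2)->S->(2,2) | ant1:(0,2)->S->(1,2)
  grid max=3 at (2,2)
Step 3: ant0:(2,2)->N->(1,2) | ant1:(1,2)->S->(2,2)
  grid max=4 at (2,2)
Step 4: ant0:(1,2)->S->(2,2) | ant1:(2,2)->N->(1,2)
  grid max=5 at (2,2)

(2,2) (1,2)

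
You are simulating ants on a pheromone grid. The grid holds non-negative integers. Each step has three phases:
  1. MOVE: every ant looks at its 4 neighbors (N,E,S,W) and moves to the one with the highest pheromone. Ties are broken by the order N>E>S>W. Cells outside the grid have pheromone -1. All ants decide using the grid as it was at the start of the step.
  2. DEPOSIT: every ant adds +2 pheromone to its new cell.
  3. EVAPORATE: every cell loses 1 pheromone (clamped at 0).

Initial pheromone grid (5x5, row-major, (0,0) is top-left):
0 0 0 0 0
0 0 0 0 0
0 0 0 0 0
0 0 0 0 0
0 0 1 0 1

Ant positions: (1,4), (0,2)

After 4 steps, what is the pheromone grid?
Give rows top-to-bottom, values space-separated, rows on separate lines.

After step 1: ants at (0,4),(0,3)
  0 0 0 1 1
  0 0 0 0 0
  0 0 0 0 0
  0 0 0 0 0
  0 0 0 0 0
After step 2: ants at (0,3),(0,4)
  0 0 0 2 2
  0 0 0 0 0
  0 0 0 0 0
  0 0 0 0 0
  0 0 0 0 0
After step 3: ants at (0,4),(0,3)
  0 0 0 3 3
  0 0 0 0 0
  0 0 0 0 0
  0 0 0 0 0
  0 0 0 0 0
After step 4: ants at (0,3),(0,4)
  0 0 0 4 4
  0 0 0 0 0
  0 0 0 0 0
  0 0 0 0 0
  0 0 0 0 0

0 0 0 4 4
0 0 0 0 0
0 0 0 0 0
0 0 0 0 0
0 0 0 0 0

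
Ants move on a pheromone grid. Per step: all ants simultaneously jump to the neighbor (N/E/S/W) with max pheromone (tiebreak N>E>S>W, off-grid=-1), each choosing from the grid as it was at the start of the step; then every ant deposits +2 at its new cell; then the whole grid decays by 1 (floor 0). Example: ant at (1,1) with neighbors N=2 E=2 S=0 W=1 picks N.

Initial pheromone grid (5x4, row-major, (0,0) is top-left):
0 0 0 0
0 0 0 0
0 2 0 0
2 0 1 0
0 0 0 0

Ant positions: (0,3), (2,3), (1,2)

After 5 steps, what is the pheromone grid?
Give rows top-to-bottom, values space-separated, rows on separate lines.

After step 1: ants at (1,3),(1,3),(0,2)
  0 0 1 0
  0 0 0 3
  0 1 0 0
  1 0 0 0
  0 0 0 0
After step 2: ants at (0,3),(0,3),(0,3)
  0 0 0 5
  0 0 0 2
  0 0 0 0
  0 0 0 0
  0 0 0 0
After step 3: ants at (1,3),(1,3),(1,3)
  0 0 0 4
  0 0 0 7
  0 0 0 0
  0 0 0 0
  0 0 0 0
After step 4: ants at (0,3),(0,3),(0,3)
  0 0 0 9
  0 0 0 6
  0 0 0 0
  0 0 0 0
  0 0 0 0
After step 5: ants at (1,3),(1,3),(1,3)
  0 0 0 8
  0 0 0 11
  0 0 0 0
  0 0 0 0
  0 0 0 0

0 0 0 8
0 0 0 11
0 0 0 0
0 0 0 0
0 0 0 0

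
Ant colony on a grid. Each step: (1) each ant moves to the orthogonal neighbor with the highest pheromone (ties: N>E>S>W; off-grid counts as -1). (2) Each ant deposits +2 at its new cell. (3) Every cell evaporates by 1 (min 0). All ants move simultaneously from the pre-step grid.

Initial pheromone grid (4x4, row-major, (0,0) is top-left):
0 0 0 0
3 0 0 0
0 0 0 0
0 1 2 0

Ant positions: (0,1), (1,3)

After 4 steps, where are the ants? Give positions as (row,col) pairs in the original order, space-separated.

Step 1: ant0:(0,1)->E->(0,2) | ant1:(1,3)->N->(0,3)
  grid max=2 at (1,0)
Step 2: ant0:(0,2)->E->(0,3) | ant1:(0,3)->W->(0,2)
  grid max=2 at (0,2)
Step 3: ant0:(0,3)->W->(0,2) | ant1:(0,2)->E->(0,3)
  grid max=3 at (0,2)
Step 4: ant0:(0,2)->E->(0,3) | ant1:(0,3)->W->(0,2)
  grid max=4 at (0,2)

(0,3) (0,2)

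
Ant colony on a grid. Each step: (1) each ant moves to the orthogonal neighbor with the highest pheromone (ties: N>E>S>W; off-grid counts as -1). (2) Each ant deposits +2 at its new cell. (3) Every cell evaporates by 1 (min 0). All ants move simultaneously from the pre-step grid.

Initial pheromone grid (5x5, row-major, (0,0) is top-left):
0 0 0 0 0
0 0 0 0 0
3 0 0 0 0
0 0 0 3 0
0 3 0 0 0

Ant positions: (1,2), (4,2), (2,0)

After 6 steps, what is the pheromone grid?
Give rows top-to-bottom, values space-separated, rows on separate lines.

After step 1: ants at (0,2),(4,1),(1,0)
  0 0 1 0 0
  1 0 0 0 0
  2 0 0 0 0
  0 0 0 2 0
  0 4 0 0 0
After step 2: ants at (0,3),(3,1),(2,0)
  0 0 0 1 0
  0 0 0 0 0
  3 0 0 0 0
  0 1 0 1 0
  0 3 0 0 0
After step 3: ants at (0,4),(4,1),(1,0)
  0 0 0 0 1
  1 0 0 0 0
  2 0 0 0 0
  0 0 0 0 0
  0 4 0 0 0
After step 4: ants at (1,4),(3,1),(2,0)
  0 0 0 0 0
  0 0 0 0 1
  3 0 0 0 0
  0 1 0 0 0
  0 3 0 0 0
After step 5: ants at (0,4),(4,1),(1,0)
  0 0 0 0 1
  1 0 0 0 0
  2 0 0 0 0
  0 0 0 0 0
  0 4 0 0 0
After step 6: ants at (1,4),(3,1),(2,0)
  0 0 0 0 0
  0 0 0 0 1
  3 0 0 0 0
  0 1 0 0 0
  0 3 0 0 0

0 0 0 0 0
0 0 0 0 1
3 0 0 0 0
0 1 0 0 0
0 3 0 0 0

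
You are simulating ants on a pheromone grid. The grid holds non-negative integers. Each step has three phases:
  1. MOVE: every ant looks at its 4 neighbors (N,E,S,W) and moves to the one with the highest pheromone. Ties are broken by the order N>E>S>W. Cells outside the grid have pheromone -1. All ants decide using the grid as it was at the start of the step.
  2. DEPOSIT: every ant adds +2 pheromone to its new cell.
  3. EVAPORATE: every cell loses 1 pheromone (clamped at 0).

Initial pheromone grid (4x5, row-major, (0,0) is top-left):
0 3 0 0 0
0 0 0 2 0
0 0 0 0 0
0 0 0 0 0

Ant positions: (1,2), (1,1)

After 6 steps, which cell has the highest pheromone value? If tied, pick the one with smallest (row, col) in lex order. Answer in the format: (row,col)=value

Answer: (0,1)=3

Derivation:
Step 1: ant0:(1,2)->E->(1,3) | ant1:(1,1)->N->(0,1)
  grid max=4 at (0,1)
Step 2: ant0:(1,3)->N->(0,3) | ant1:(0,1)->E->(0,2)
  grid max=3 at (0,1)
Step 3: ant0:(0,3)->S->(1,3) | ant1:(0,2)->W->(0,1)
  grid max=4 at (0,1)
Step 4: ant0:(1,3)->N->(0,3) | ant1:(0,1)->E->(0,2)
  grid max=3 at (0,1)
Step 5: ant0:(0,3)->S->(1,3) | ant1:(0,2)->W->(0,1)
  grid max=4 at (0,1)
Step 6: ant0:(1,3)->N->(0,3) | ant1:(0,1)->E->(0,2)
  grid max=3 at (0,1)
Final grid:
  0 3 1 1 0
  0 0 0 2 0
  0 0 0 0 0
  0 0 0 0 0
Max pheromone 3 at (0,1)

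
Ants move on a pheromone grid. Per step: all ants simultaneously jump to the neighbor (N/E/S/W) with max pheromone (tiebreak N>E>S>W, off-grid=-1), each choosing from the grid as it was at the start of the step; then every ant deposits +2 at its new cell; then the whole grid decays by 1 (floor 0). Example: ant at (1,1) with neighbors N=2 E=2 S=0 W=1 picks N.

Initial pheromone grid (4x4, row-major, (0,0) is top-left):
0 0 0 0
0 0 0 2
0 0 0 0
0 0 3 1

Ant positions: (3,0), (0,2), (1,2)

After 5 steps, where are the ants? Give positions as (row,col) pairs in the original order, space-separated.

Step 1: ant0:(3,0)->N->(2,0) | ant1:(0,2)->E->(0,3) | ant2:(1,2)->E->(1,3)
  grid max=3 at (1,3)
Step 2: ant0:(2,0)->N->(1,0) | ant1:(0,3)->S->(1,3) | ant2:(1,3)->N->(0,3)
  grid max=4 at (1,3)
Step 3: ant0:(1,0)->N->(0,0) | ant1:(1,3)->N->(0,3) | ant2:(0,3)->S->(1,3)
  grid max=5 at (1,3)
Step 4: ant0:(0,0)->E->(0,1) | ant1:(0,3)->S->(1,3) | ant2:(1,3)->N->(0,3)
  grid max=6 at (1,3)
Step 5: ant0:(0,1)->E->(0,2) | ant1:(1,3)->N->(0,3) | ant2:(0,3)->S->(1,3)
  grid max=7 at (1,3)

(0,2) (0,3) (1,3)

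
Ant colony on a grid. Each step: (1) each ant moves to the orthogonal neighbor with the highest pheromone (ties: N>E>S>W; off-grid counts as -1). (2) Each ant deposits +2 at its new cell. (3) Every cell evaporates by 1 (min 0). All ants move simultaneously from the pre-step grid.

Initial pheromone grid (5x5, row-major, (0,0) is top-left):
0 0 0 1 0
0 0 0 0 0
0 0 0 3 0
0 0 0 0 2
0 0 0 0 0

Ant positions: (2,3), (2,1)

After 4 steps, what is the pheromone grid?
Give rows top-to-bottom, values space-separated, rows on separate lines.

After step 1: ants at (1,3),(1,1)
  0 0 0 0 0
  0 1 0 1 0
  0 0 0 2 0
  0 0 0 0 1
  0 0 0 0 0
After step 2: ants at (2,3),(0,1)
  0 1 0 0 0
  0 0 0 0 0
  0 0 0 3 0
  0 0 0 0 0
  0 0 0 0 0
After step 3: ants at (1,3),(0,2)
  0 0 1 0 0
  0 0 0 1 0
  0 0 0 2 0
  0 0 0 0 0
  0 0 0 0 0
After step 4: ants at (2,3),(0,3)
  0 0 0 1 0
  0 0 0 0 0
  0 0 0 3 0
  0 0 0 0 0
  0 0 0 0 0

0 0 0 1 0
0 0 0 0 0
0 0 0 3 0
0 0 0 0 0
0 0 0 0 0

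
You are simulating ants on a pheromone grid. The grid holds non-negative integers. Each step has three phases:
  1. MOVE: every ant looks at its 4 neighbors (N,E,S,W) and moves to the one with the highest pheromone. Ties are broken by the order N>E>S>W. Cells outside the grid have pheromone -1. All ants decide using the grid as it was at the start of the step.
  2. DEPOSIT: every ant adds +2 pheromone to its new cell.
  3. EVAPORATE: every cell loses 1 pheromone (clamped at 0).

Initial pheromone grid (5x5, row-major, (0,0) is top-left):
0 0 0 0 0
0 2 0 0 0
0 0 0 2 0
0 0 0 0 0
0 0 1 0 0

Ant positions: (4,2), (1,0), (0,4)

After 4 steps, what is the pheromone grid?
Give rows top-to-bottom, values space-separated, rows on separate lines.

After step 1: ants at (3,2),(1,1),(1,4)
  0 0 0 0 0
  0 3 0 0 1
  0 0 0 1 0
  0 0 1 0 0
  0 0 0 0 0
After step 2: ants at (2,2),(0,1),(0,4)
  0 1 0 0 1
  0 2 0 0 0
  0 0 1 0 0
  0 0 0 0 0
  0 0 0 0 0
After step 3: ants at (1,2),(1,1),(1,4)
  0 0 0 0 0
  0 3 1 0 1
  0 0 0 0 0
  0 0 0 0 0
  0 0 0 0 0
After step 4: ants at (1,1),(1,2),(0,4)
  0 0 0 0 1
  0 4 2 0 0
  0 0 0 0 0
  0 0 0 0 0
  0 0 0 0 0

0 0 0 0 1
0 4 2 0 0
0 0 0 0 0
0 0 0 0 0
0 0 0 0 0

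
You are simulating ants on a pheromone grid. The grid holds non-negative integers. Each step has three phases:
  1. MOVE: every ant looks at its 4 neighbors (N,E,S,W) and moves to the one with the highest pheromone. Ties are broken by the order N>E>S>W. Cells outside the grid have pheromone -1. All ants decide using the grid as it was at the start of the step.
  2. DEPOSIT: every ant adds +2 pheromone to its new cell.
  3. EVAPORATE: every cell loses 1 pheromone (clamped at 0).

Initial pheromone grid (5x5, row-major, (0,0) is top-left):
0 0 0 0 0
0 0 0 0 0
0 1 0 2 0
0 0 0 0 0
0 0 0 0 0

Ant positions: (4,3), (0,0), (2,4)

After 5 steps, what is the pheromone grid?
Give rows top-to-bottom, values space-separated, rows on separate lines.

After step 1: ants at (3,3),(0,1),(2,3)
  0 1 0 0 0
  0 0 0 0 0
  0 0 0 3 0
  0 0 0 1 0
  0 0 0 0 0
After step 2: ants at (2,3),(0,2),(3,3)
  0 0 1 0 0
  0 0 0 0 0
  0 0 0 4 0
  0 0 0 2 0
  0 0 0 0 0
After step 3: ants at (3,3),(0,3),(2,3)
  0 0 0 1 0
  0 0 0 0 0
  0 0 0 5 0
  0 0 0 3 0
  0 0 0 0 0
After step 4: ants at (2,3),(0,4),(3,3)
  0 0 0 0 1
  0 0 0 0 0
  0 0 0 6 0
  0 0 0 4 0
  0 0 0 0 0
After step 5: ants at (3,3),(1,4),(2,3)
  0 0 0 0 0
  0 0 0 0 1
  0 0 0 7 0
  0 0 0 5 0
  0 0 0 0 0

0 0 0 0 0
0 0 0 0 1
0 0 0 7 0
0 0 0 5 0
0 0 0 0 0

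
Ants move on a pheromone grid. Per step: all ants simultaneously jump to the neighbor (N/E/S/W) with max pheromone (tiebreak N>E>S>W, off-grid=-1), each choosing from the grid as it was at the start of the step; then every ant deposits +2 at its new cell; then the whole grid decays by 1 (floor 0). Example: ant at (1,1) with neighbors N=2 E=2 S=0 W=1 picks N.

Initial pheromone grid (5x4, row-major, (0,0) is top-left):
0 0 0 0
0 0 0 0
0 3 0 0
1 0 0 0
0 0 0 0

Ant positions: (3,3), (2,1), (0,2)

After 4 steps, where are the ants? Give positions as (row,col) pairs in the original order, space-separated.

Step 1: ant0:(3,3)->N->(2,3) | ant1:(2,1)->N->(1,1) | ant2:(0,2)->E->(0,3)
  grid max=2 at (2,1)
Step 2: ant0:(2,3)->N->(1,3) | ant1:(1,1)->S->(2,1) | ant2:(0,3)->S->(1,3)
  grid max=3 at (1,3)
Step 3: ant0:(1,3)->N->(0,3) | ant1:(2,1)->N->(1,1) | ant2:(1,3)->N->(0,3)
  grid max=3 at (0,3)
Step 4: ant0:(0,3)->S->(1,3) | ant1:(1,1)->S->(2,1) | ant2:(0,3)->S->(1,3)
  grid max=5 at (1,3)

(1,3) (2,1) (1,3)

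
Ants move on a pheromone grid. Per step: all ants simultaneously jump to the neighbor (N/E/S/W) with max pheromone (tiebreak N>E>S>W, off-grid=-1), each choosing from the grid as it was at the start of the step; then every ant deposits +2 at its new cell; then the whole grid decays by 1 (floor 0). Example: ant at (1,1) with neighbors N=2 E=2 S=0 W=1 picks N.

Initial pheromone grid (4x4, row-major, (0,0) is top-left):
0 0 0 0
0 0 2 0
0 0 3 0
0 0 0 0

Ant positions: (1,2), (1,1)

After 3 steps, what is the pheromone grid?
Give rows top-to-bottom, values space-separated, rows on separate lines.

After step 1: ants at (2,2),(1,2)
  0 0 0 0
  0 0 3 0
  0 0 4 0
  0 0 0 0
After step 2: ants at (1,2),(2,2)
  0 0 0 0
  0 0 4 0
  0 0 5 0
  0 0 0 0
After step 3: ants at (2,2),(1,2)
  0 0 0 0
  0 0 5 0
  0 0 6 0
  0 0 0 0

0 0 0 0
0 0 5 0
0 0 6 0
0 0 0 0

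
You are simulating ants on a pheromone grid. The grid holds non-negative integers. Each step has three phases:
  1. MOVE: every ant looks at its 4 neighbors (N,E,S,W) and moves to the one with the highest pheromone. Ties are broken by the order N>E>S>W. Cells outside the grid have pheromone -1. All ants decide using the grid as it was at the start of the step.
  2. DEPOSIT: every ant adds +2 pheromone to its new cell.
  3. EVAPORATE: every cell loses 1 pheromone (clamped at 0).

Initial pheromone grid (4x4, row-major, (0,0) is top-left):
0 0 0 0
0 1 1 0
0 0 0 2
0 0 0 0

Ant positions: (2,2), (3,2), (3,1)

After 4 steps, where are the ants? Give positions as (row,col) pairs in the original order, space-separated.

Step 1: ant0:(2,2)->E->(2,3) | ant1:(3,2)->N->(2,2) | ant2:(3,1)->N->(2,1)
  grid max=3 at (2,3)
Step 2: ant0:(2,3)->W->(2,2) | ant1:(2,2)->E->(2,3) | ant2:(2,1)->E->(2,2)
  grid max=4 at (2,2)
Step 3: ant0:(2,2)->E->(2,3) | ant1:(2,3)->W->(2,2) | ant2:(2,2)->E->(2,3)
  grid max=7 at (2,3)
Step 4: ant0:(2,3)->W->(2,2) | ant1:(2,2)->E->(2,3) | ant2:(2,3)->W->(2,2)
  grid max=8 at (2,2)

(2,2) (2,3) (2,2)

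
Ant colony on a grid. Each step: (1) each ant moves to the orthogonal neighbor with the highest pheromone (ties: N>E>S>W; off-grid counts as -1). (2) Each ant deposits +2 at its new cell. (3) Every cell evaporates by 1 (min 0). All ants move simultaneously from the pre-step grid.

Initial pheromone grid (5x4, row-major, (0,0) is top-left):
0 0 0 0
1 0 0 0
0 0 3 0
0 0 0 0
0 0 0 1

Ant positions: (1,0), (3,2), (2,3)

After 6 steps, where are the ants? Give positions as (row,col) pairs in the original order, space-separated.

Step 1: ant0:(1,0)->N->(0,0) | ant1:(3,2)->N->(2,2) | ant2:(2,3)->W->(2,2)
  grid max=6 at (2,2)
Step 2: ant0:(0,0)->E->(0,1) | ant1:(2,2)->N->(1,2) | ant2:(2,2)->N->(1,2)
  grid max=5 at (2,2)
Step 3: ant0:(0,1)->E->(0,2) | ant1:(1,2)->S->(2,2) | ant2:(1,2)->S->(2,2)
  grid max=8 at (2,2)
Step 4: ant0:(0,2)->S->(1,2) | ant1:(2,2)->N->(1,2) | ant2:(2,2)->N->(1,2)
  grid max=7 at (1,2)
Step 5: ant0:(1,2)->S->(2,2) | ant1:(1,2)->S->(2,2) | ant2:(1,2)->S->(2,2)
  grid max=12 at (2,2)
Step 6: ant0:(2,2)->N->(1,2) | ant1:(2,2)->N->(1,2) | ant2:(2,2)->N->(1,2)
  grid max=11 at (1,2)

(1,2) (1,2) (1,2)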